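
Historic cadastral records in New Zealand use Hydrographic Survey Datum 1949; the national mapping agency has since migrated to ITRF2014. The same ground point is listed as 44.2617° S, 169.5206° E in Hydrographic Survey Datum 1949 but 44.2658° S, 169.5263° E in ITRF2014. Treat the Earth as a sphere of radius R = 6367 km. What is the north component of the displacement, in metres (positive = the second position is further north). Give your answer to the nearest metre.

Δφ = -44.2658° − -44.2617° = -0.0041°; Δλ = 169.5263° − 169.5206° = +0.0057°.
1° along a meridian = πR/180 = 111125 m.
ΔN = Δφ × 111125 = -455.6 m; ΔE = Δλ × 111125 × cos(-44.2617°) = +0.0057 × 111125 × 0.716159 = 453.6 m.

ΔN = -456 m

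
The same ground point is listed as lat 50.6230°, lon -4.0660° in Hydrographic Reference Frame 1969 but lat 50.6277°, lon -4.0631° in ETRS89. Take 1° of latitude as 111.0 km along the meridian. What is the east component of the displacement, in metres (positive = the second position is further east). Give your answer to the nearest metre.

Δφ = 50.6277° − 50.6230° = +0.0047°; Δλ = -4.0631° − -4.0660° = +0.0029°.
ΔN = Δφ × 111000 = 521.7 m; ΔE = Δλ × 111000 × cos(50.6230°) = +0.0029 × 111000 × 0.634420 = 204.2 m.

ΔE = 204 m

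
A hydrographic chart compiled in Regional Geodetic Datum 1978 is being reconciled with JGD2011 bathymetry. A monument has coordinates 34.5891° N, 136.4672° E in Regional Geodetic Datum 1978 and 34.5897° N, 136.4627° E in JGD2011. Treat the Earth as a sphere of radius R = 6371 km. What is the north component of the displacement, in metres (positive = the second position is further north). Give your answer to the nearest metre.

Δφ = 34.5897° − 34.5891° = +0.0006°; Δλ = 136.4627° − 136.4672° = -0.0045°.
1° along a meridian = πR/180 = 111195 m.
ΔN = Δφ × 111195 = 66.7 m; ΔE = Δλ × 111195 × cos(34.5891°) = -0.0045 × 111195 × 0.823244 = -411.9 m.

ΔN = 67 m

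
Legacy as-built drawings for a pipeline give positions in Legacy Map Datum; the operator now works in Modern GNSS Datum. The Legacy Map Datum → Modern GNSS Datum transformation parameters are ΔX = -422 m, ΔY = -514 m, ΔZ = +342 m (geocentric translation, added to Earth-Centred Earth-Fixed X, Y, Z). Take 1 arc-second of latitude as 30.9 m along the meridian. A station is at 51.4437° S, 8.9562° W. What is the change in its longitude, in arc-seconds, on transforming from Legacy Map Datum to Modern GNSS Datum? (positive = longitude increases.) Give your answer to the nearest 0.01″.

Δλ = -29.77″

sin φ = -0.781996, cos φ = 0.623283, sin λ = -0.155679, cos λ = 0.987808.
East component: ΔE = −sin λ·ΔX + cos λ·ΔY = −(-0.155679)(-422) + (0.987808)(-514) = -573.43 m.
1° of latitude spans 3600 × 30.90 = 111240 m; at latitude φ, 1° of longitude spans that × cos φ = 69334.0 m, so Δλ = -573.43 / 69334.0 × 3600 = -29.774″.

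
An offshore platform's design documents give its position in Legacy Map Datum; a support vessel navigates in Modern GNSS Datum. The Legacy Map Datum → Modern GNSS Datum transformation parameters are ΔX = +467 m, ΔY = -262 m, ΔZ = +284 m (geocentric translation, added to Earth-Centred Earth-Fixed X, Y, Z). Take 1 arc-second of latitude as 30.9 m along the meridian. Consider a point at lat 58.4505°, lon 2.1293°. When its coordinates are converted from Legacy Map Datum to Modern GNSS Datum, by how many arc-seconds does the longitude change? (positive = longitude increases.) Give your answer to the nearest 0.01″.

sin φ = 0.852188, cos φ = 0.523235, sin λ = 0.037155, cos λ = 0.999310.
East component: ΔE = −sin λ·ΔX + cos λ·ΔY = −(0.037155)(467) + (0.999310)(-262) = -279.17 m.
1° of latitude spans 3600 × 30.90 = 111240 m; at latitude φ, 1° of longitude spans that × cos φ = 58204.7 m, so Δλ = -279.17 / 58204.7 × 3600 = -17.267″.

Δλ = -17.27″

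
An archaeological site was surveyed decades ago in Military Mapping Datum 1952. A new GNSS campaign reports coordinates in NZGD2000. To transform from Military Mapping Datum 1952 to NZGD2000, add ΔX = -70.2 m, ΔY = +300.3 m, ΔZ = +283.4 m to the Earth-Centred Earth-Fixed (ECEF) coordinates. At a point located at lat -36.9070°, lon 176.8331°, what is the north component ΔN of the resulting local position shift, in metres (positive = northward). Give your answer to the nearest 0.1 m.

At φ = -36.9070°, λ = 176.8331°: sin φ = -0.600518, cos φ = 0.799611, sin λ = 0.055245, cos λ = -0.998473.
ΔN = −sin φ cos λ·ΔX − sin φ sin λ·ΔY + cos φ·ΔZ = −(-0.600518)(-0.998473)(-70.2) − (-0.600518)(0.055245)(300.3) + (0.799611)(283.4) = 278.66 m.

ΔN = 278.7 m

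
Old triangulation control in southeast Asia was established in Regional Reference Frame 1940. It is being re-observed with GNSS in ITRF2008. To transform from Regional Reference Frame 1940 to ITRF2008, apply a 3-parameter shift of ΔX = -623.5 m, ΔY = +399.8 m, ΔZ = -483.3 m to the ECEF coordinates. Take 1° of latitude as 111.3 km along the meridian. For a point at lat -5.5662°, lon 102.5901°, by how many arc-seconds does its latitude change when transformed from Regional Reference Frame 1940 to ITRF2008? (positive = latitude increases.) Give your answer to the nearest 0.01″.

Δφ = -13.91″

sin φ = -0.096996, cos φ = 0.995285, sin λ = 0.975954, cos λ = -0.217975.
North component: ΔN = −sin φ cos λ·ΔX − sin φ sin λ·ΔY + cos φ·ΔZ = −(-0.096996)(-0.217975)(-623.5) − (-0.096996)(0.975954)(399.8) + (0.995285)(-483.3) = -429.99 m.
1° of latitude spans 111300 m, so Δφ = -429.99 / 111300 × 3600 = -13.908″.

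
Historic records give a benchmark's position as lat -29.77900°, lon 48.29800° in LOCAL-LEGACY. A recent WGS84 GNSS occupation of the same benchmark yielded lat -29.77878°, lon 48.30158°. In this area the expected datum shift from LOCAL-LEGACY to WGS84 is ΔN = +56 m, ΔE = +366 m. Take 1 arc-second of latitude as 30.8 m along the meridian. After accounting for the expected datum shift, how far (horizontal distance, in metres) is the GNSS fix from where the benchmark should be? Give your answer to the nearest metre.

Observed coordinate differences: Δφ = +0.00022°, Δλ = +0.00358°.
Converting to metres (1° lat = 110880 m, cos φ = 0.867948): observed ΔN = 24.4 m, observed ΔE = 344.5 m.
Subtracting the expected shift leaves a residual of 24.4 − (56) = -31.6 m north and 344.5 − (366) = -21.5 m east.
Residual distance = √((-31.6)² + (-21.5)²) = 38.2 m.

38 m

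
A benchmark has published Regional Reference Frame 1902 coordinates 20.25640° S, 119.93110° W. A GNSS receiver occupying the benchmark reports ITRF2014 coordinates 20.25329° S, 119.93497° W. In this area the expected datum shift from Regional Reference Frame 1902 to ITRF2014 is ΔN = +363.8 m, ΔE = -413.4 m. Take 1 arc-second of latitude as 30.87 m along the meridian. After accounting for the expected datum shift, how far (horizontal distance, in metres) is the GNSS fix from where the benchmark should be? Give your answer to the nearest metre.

21 m

Observed coordinate differences: Δφ = +0.00311°, Δλ = -0.00387°.
Converting to metres (1° lat = 111132 m, cos φ = 0.938153): observed ΔN = 345.6 m, observed ΔE = -403.5 m.
Subtracting the expected shift leaves a residual of 345.6 − (363.8) = -18.2 m north and -403.5 − (-413.4) = 9.9 m east.
Residual distance = √((-18.2)² + 9.9²) = 20.7 m.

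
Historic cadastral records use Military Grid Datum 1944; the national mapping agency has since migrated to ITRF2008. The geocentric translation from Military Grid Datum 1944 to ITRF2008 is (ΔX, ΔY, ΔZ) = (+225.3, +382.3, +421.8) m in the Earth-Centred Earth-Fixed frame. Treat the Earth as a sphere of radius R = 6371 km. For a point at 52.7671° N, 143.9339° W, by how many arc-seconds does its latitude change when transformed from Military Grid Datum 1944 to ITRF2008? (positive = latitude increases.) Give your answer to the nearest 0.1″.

sin φ = 0.796183, cos φ = 0.605056, sin λ = -0.588718, cos λ = -0.808338.
North component: ΔN = −sin φ cos λ·ΔX − sin φ sin λ·ΔY + cos φ·ΔZ = −(0.796183)(-0.808338)(225.3) − (0.796183)(-0.588718)(382.3) + (0.605056)(421.8) = 579.41 m.
1° of latitude spans πR/180 = 111195 m, so Δφ = 579.41 / 111195 × 3600 = 18.759″.

Δφ = 18.8″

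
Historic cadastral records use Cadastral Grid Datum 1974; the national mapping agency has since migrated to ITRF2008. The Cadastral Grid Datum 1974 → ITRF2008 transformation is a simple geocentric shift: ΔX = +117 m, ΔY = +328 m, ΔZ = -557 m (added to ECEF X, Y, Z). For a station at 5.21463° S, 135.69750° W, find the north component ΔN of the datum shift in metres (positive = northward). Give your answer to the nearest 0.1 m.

ΔN = -583.1 m

The local north axis is (−sin φ cos λ, −sin φ sin λ, cos φ), giving ΔN = -7.610 − 20.821 − 554.695 = -583.13 m.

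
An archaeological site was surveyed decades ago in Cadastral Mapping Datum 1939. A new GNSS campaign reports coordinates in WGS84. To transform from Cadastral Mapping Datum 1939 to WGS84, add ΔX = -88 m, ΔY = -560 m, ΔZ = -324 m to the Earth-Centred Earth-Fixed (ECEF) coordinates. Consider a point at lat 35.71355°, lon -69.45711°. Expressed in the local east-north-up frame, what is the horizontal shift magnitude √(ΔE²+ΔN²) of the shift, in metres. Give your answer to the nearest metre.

618 m

At φ = 35.71355°, λ = -69.45711°: sin φ = 0.583733, cos φ = 0.811946, sin λ = -0.936410, cos λ = 0.350908.
ΔE = −sin λ·ΔX + cos λ·ΔY = −(-0.936410)·(-88) + (0.350908)·(-560) = -278.91 m.
ΔN = −sin φ cos λ·ΔX − sin φ sin λ·ΔY + cos φ·ΔZ = −(0.583733)(0.350908)(-88) − (0.583733)(-0.936410)(-560) + (0.811946)(-324) = -551.15 m.
Horizontal magnitude = √(ΔE² + ΔN²) = √((-278.91)² + (-551.15)²) = 617.70 m.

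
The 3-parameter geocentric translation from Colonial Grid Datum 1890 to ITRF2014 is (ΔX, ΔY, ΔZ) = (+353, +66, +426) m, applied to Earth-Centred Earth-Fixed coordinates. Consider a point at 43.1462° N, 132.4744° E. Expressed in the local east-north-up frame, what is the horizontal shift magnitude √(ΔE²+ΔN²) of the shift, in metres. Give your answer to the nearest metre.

536 m

At φ = 43.1462°, λ = 132.4744°: sin φ = 0.683862, cos φ = 0.729611, sin λ = 0.737579, cos λ = -0.675261.
ΔE = −sin λ·ΔX + cos λ·ΔY = −(0.737579)·(353) + (-0.675261)·(66) = -304.93 m.
ΔN = −sin φ cos λ·ΔX − sin φ sin λ·ΔY + cos φ·ΔZ = −(0.683862)(-0.675261)(353) − (0.683862)(0.737579)(66) + (0.729611)(426) = 440.53 m.
Horizontal magnitude = √(ΔE² + ΔN²) = √((-304.93)² + 440.53²) = 535.77 m.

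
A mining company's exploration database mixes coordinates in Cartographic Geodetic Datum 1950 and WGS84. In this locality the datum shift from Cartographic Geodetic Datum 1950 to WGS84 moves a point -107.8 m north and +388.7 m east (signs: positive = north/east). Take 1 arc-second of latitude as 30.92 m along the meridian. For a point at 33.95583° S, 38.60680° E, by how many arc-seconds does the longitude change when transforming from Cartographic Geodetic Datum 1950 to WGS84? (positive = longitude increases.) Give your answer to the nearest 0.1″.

At latitude -33.95583°, cos φ = 0.829468.
1″ of longitude at this latitude = 30.92 × cos φ = 25.6472 m, so Δλ = 388.7 / 25.6472 = 15.156″.

Δλ = 15.2″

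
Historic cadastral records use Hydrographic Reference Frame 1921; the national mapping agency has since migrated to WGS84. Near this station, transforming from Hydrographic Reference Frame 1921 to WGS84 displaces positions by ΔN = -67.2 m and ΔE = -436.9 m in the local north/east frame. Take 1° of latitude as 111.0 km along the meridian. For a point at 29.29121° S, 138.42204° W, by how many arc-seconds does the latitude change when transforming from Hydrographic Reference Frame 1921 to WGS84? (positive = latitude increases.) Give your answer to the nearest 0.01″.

1° of latitude = 111.0 km, so Δφ = -67.2 / 111000 = -0.0006054° = -2.179″.

Δφ = -2.18″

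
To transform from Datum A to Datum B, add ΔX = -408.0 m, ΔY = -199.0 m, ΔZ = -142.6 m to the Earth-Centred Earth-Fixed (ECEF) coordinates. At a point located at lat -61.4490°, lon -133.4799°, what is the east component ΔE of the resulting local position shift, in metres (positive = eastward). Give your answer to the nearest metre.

ΔE = -159 m

The local east axis at (φ, λ) is (−sin λ, cos λ, 0), so ΔE = −sin(-133.4799°)·(-408.0) + cos(-133.4799°)·(-199.0) = -159.12 m.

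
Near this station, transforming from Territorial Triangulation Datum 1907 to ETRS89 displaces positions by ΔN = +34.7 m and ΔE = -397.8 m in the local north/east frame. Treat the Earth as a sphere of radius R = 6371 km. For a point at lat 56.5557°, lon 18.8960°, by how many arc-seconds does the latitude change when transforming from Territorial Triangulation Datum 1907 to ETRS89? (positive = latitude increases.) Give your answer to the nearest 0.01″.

On a sphere of radius R, 1 rad of latitude = R, so Δφ = ΔN / R = 34.7 / 6371000 = 5.4466e-06 rad = 1.123″.

Δφ = 1.12″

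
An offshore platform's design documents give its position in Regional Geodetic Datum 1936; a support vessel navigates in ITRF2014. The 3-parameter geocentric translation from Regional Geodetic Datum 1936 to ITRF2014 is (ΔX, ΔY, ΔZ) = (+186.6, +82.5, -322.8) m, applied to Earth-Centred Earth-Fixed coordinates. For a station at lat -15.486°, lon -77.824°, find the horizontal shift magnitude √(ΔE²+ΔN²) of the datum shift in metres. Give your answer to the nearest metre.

At φ = -15.486°, λ = -77.824°: sin φ = -0.267003, cos φ = 0.963696, sin λ = -0.977504, cos λ = 0.210915.
ΔE = −sin λ·ΔX + cos λ·ΔY = −(-0.977504)·(186.6) + (0.210915)·(82.5) = 199.80 m.
ΔN = −sin φ cos λ·ΔX − sin φ sin λ·ΔY + cos φ·ΔZ = −(-0.267003)(0.210915)(186.6) − (-0.267003)(-0.977504)(82.5) + (0.963696)(-322.8) = -322.10 m.
Horizontal magnitude = √(ΔE² + ΔN²) = √(199.80² + (-322.10)²) = 379.04 m.

379 m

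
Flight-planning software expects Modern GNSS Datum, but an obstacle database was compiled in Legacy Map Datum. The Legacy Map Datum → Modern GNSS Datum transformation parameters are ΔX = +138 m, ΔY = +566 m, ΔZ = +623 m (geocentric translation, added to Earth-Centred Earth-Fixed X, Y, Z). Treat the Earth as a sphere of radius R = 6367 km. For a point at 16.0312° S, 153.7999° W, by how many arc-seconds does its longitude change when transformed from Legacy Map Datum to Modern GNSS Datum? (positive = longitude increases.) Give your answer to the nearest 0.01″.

sin φ = -0.276161, cos φ = 0.961111, sin λ = -0.441507, cos λ = -0.897258.
East component: ΔE = −sin λ·ΔX + cos λ·ΔY = −(-0.441507)(138) + (-0.897258)(566) = -446.92 m.
1° of latitude spans πR/180 = 111125 m; at latitude φ, 1° of longitude spans that × cos φ = 106803.6 m, so Δλ = -446.92 / 106803.6 × 3600 = -15.064″.

Δλ = -15.06″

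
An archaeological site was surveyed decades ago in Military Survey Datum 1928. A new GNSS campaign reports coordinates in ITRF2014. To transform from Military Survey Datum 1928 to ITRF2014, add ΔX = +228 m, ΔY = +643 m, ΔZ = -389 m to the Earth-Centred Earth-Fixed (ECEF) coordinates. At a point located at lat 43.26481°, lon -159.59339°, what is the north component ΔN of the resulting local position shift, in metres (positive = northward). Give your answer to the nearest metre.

ΔN = 17 m

The local north axis is (−sin φ cos λ, −sin φ sin λ, cos φ), giving ΔN = 146.458 + 153.661 − 283.267 = 16.85 m.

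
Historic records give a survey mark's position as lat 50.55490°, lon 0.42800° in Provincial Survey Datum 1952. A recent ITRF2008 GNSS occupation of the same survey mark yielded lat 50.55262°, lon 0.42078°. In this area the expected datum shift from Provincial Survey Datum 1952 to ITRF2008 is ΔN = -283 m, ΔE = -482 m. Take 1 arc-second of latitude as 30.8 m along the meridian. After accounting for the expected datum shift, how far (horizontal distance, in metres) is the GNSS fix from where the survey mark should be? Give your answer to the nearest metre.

40 m

Observed coordinate differences: Δφ = -0.00228°, Δλ = -0.00722°.
Converting to metres (1° lat = 110880 m, cos φ = 0.635339): observed ΔN = -252.8 m, observed ΔE = -508.6 m.
Subtracting the expected shift leaves a residual of -252.8 − (-283) = 30.2 m north and -508.6 − (-482) = -26.6 m east.
Residual distance = √(30.2² + (-26.6)²) = 40.3 m.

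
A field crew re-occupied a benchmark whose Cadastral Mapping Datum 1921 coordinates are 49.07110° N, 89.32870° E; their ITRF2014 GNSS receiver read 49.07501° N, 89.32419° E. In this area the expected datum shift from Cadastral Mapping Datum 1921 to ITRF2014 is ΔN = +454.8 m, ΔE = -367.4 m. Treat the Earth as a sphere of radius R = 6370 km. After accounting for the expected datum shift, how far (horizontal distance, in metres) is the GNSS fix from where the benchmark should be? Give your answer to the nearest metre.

44 m

Observed coordinate differences: Δφ = +0.00391°, Δλ = -0.00451°.
Converting to metres (1° lat = 111177 m, cos φ = 0.655122): observed ΔN = 434.7 m, observed ΔE = -328.5 m.
Subtracting the expected shift leaves a residual of 434.7 − (454.8) = -20.1 m north and -328.5 − (-367.4) = 38.9 m east.
Residual distance = √((-20.1)² + 38.9²) = 43.8 m.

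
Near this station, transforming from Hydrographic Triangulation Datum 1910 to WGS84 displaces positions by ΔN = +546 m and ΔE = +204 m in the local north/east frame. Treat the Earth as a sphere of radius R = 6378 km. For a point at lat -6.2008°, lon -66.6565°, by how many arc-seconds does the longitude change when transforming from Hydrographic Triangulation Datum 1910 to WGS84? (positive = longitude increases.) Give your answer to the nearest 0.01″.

Δλ = 6.64″

At latitude -6.2008°, cos φ = 0.994149.
One radian of longitude at latitude φ spans R cos φ, so Δλ = ΔE / (R cos φ) = 204.0 / (6378000 × 0.994149) = 3.2173e-05 rad = 6.636″.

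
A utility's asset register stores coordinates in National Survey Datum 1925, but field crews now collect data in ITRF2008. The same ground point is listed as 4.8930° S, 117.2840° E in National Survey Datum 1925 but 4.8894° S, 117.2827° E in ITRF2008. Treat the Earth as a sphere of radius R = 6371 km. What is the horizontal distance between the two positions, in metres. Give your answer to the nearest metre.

425 m

Δφ = -4.8894° − -4.8930° = +0.0036°; Δλ = 117.2827° − 117.2840° = -0.0013°.
1° along a meridian = πR/180 = 111195 m.
ΔN = Δφ × 111195 = 400.3 m; ΔE = Δλ × 111195 × cos(-4.8930°) = -0.0013 × 111195 × 0.996356 = -144.0 m.
Distance = √(ΔE² + ΔN²) = √((-144.0)² + 400.3²) = 425.4 m.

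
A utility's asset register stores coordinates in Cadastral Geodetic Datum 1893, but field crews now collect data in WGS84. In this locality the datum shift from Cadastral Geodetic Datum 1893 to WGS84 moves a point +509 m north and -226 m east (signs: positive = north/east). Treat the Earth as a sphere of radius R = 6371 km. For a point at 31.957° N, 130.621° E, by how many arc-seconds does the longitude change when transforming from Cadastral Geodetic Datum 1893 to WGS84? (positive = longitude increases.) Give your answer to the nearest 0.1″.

Δλ = -8.6″

At latitude 31.957°, cos φ = 0.848446.
One radian of longitude at latitude φ spans R cos φ, so Δλ = ΔE / (R cos φ) = -226.0 / (6371000 × 0.848446) = -4.1810e-05 rad = -8.624″.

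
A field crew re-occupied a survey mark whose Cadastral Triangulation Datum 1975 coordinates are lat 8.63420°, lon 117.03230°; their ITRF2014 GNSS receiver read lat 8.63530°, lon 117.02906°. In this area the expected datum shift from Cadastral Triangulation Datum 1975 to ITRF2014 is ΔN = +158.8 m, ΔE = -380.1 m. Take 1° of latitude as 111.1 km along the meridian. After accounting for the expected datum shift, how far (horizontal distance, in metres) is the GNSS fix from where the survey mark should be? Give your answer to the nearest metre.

Observed coordinate differences: Δφ = +0.00110°, Δλ = -0.00324°.
Converting to metres (1° lat = 111100 m, cos φ = 0.988667): observed ΔN = 122.2 m, observed ΔE = -355.9 m.
Subtracting the expected shift leaves a residual of 122.2 − (158.8) = -36.6 m north and -355.9 − (-380.1) = 24.2 m east.
Residual distance = √((-36.6)² + 24.2²) = 43.9 m.

44 m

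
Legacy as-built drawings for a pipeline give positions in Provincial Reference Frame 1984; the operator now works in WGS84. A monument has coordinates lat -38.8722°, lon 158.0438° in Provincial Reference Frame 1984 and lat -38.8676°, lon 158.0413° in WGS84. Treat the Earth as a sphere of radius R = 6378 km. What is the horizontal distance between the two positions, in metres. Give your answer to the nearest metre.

556 m

Δφ = -38.8676° − -38.8722° = +0.0046°; Δλ = 158.0413° − 158.0438° = -0.0025°.
1° along a meridian = πR/180 = 111317 m.
ΔN = Δφ × 111317 = 512.1 m; ΔE = Δλ × 111317 × cos(-38.8722°) = -0.0025 × 111317 × 0.778548 = -216.7 m.
Distance = √(ΔE² + ΔN²) = √((-216.7)² + 512.1²) = 556.0 m.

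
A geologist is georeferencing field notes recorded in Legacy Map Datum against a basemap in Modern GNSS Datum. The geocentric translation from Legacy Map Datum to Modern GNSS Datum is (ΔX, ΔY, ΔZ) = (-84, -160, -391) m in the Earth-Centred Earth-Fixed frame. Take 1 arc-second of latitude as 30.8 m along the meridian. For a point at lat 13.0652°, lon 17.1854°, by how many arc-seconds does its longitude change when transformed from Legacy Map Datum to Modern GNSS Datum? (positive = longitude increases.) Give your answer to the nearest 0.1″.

Δλ = -4.3″

sin φ = 0.226060, cos φ = 0.974113, sin λ = 0.295465, cos λ = 0.955354.
East component: ΔE = −sin λ·ΔX + cos λ·ΔY = −(0.295465)(-84) + (0.955354)(-160) = -128.04 m.
1° of latitude spans 3600 × 30.80 = 110880 m; at latitude φ, 1° of longitude spans that × cos φ = 108009.7 m, so Δλ = -128.04 / 108009.7 × 3600 = -4.268″.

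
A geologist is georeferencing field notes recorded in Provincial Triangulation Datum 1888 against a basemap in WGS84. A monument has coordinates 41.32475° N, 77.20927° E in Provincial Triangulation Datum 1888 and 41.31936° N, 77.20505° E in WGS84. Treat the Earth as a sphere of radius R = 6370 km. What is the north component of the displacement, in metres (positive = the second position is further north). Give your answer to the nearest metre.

Δφ = 41.31936° − 41.32475° = -0.00539°; Δλ = 77.20505° − 77.20927° = -0.00422°.
1° along a meridian = πR/180 = 111177 m.
ΔN = Δφ × 111177 = -599.2 m; ΔE = Δλ × 111177 × cos(41.32475°) = -0.00422 × 111177 × 0.750979 = -352.3 m.

ΔN = -599 m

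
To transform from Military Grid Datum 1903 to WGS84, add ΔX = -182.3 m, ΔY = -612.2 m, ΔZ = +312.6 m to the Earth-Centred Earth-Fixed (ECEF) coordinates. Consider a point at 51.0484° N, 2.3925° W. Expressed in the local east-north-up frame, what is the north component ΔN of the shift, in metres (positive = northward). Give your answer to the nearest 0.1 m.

ΔN = 318.3 m

The local north axis is (−sin φ cos λ, −sin φ sin λ, cos φ), giving ΔN = 141.647 − 19.874 + 196.520 = 318.29 m.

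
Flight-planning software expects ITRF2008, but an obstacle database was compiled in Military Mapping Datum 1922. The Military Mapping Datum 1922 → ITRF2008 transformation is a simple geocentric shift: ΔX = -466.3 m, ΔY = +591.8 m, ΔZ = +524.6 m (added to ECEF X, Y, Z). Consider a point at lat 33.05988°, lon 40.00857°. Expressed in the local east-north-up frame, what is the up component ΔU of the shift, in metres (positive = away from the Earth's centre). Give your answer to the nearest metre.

ΔU = 306 m

At φ = 33.05988°, λ = 40.00857°: sin φ = 0.545515, cos φ = 0.838101, sin λ = 0.642902, cos λ = 0.765948.
ΔU = cos φ cos λ·ΔX + cos φ sin λ·ΔY + sin φ·ΔZ = (0.838101)(0.765948)(-466.3) + (0.838101)(0.642902)(591.8) + (0.545515)(524.6) = 305.71 m.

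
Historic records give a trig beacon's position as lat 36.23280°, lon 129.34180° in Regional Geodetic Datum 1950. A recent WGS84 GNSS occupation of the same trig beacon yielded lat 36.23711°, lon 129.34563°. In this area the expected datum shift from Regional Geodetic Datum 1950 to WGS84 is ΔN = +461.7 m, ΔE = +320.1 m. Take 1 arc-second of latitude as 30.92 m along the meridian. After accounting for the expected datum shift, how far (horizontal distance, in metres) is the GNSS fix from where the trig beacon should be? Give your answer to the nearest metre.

Observed coordinate differences: Δφ = +0.00431°, Δλ = +0.00383°.
Converting to metres (1° lat = 111312 m, cos φ = 0.806622): observed ΔN = 479.8 m, observed ΔE = 343.9 m.
Subtracting the expected shift leaves a residual of 479.8 − (461.7) = 18.1 m north and 343.9 − (320.1) = 23.8 m east.
Residual distance = √(18.1² + 23.8²) = 29.9 m.

30 m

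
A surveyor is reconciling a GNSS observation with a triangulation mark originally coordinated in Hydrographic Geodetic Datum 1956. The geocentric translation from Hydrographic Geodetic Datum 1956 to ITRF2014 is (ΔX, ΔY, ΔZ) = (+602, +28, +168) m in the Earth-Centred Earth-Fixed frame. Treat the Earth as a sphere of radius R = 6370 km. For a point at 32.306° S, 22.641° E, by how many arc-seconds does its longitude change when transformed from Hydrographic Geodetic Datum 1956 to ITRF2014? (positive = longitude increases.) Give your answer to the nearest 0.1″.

sin φ = -0.534441, cos φ = 0.845206, sin λ = 0.384956, cos λ = 0.922935.
East component: ΔE = −sin λ·ΔX + cos λ·ΔY = −(0.384956)(602) + (0.922935)(28) = -205.90 m.
1° of latitude spans πR/180 = 111177 m; at latitude φ, 1° of longitude spans that × cos φ = 93967.9 m, so Δλ = -205.90 / 93967.9 × 3600 = -7.888″.

Δλ = -7.9″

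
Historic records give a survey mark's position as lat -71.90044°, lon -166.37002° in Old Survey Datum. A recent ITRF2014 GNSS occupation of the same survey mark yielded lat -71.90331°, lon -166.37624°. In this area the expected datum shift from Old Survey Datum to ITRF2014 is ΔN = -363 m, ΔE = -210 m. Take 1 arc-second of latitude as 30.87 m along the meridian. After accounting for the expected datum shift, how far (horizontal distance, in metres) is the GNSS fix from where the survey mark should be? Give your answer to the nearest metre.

44 m

Observed coordinate differences: Δφ = -0.00287°, Δλ = -0.00622°.
Converting to metres (1° lat = 111132 m, cos φ = 0.310669): observed ΔN = -318.9 m, observed ΔE = -214.7 m.
Subtracting the expected shift leaves a residual of -318.9 − (-363) = 44.1 m north and -214.7 − (-210) = -4.7 m east.
Residual distance = √(44.1² + (-4.7)²) = 44.3 m.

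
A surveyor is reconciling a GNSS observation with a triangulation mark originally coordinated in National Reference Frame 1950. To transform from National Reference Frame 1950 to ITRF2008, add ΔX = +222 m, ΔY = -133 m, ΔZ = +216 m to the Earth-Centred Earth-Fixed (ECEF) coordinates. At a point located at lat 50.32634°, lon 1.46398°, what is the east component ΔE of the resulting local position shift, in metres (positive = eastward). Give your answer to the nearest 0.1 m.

At φ = 50.32634°, λ = 1.46398°: sin φ = 0.769693, cos φ = 0.638414, sin λ = 0.025548, cos λ = 0.999674.
ΔE = −sin λ·ΔX + cos λ·ΔY = −(0.025548)·(222) + (0.999674)·(-133) = -138.63 m.

ΔE = -138.6 m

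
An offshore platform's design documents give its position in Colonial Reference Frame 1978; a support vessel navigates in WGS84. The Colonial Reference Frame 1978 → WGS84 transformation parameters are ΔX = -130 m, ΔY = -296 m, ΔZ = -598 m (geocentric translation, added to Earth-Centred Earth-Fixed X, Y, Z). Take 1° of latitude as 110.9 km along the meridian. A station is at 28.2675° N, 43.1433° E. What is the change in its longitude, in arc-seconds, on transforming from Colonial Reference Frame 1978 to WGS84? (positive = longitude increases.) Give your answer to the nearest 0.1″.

Δλ = -4.7″

sin φ = 0.473589, cos φ = 0.880746, sin λ = 0.683825, cos λ = 0.729646.
East component: ΔE = −sin λ·ΔX + cos λ·ΔY = −(0.683825)(-130) + (0.729646)(-296) = -127.08 m.
1° of latitude spans 110900 m; at latitude φ, 1° of longitude spans that × cos φ = 97674.7 m, so Δλ = -127.08 / 97674.7 × 3600 = -4.684″.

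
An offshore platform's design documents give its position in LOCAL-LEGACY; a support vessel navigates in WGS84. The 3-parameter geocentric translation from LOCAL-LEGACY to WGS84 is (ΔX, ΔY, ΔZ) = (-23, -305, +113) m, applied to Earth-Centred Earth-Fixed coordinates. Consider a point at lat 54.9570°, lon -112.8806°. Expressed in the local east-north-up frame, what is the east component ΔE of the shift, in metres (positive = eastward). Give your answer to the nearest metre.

The local east axis at (φ, λ) is (−sin λ, cos λ, 0), so ΔE = −sin(-112.8806°)·(-23) + cos(-112.8806°)·(-305) = 97.40 m.

ΔE = 97 m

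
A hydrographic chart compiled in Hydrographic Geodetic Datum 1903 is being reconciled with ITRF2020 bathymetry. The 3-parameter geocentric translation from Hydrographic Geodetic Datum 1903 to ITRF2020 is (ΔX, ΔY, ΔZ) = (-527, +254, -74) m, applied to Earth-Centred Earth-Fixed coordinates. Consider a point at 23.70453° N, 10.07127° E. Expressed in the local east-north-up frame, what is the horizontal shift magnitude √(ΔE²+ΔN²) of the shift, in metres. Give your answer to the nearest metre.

The local east axis at (φ, λ) is (−sin λ, cos λ, 0), so ΔE = −sin(10.07127°)·(-527) + cos(10.07127°)·254 = 342.24 m.
The local north axis is (−sin φ cos λ, −sin φ sin λ, cos φ), giving ΔN = 208.600 − 17.857 − 67.757 = 122.99 m.
Horizontal magnitude = √(ΔE² + ΔN²) = √(342.24² + 122.99²) = 363.67 m.

364 m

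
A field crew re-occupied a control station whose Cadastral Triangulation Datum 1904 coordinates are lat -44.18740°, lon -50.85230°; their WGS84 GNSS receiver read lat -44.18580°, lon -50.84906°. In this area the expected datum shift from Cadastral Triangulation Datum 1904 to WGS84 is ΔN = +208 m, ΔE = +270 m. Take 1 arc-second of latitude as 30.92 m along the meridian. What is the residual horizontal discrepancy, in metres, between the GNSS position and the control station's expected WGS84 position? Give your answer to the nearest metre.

Observed coordinate differences: Δφ = +0.00160°, Δλ = +0.00324°.
Converting to metres (1° lat = 111312 m, cos φ = 0.717064): observed ΔN = 178.1 m, observed ΔE = 258.6 m.
Subtracting the expected shift leaves a residual of 178.1 − (208) = -29.9 m north and 258.6 − (270) = -11.4 m east.
Residual distance = √((-29.9)² + (-11.4)²) = 32.0 m.

32 m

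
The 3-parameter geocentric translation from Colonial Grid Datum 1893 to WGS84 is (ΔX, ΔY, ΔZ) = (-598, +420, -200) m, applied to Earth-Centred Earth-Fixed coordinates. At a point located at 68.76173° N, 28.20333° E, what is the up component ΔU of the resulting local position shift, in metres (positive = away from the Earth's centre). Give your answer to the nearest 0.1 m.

The local up (radial) axis is (cos φ cos λ, cos φ sin λ, sin φ), giving ΔU = -190.905 + 71.903 − 186.416 = -305.42 m.

ΔU = -305.4 m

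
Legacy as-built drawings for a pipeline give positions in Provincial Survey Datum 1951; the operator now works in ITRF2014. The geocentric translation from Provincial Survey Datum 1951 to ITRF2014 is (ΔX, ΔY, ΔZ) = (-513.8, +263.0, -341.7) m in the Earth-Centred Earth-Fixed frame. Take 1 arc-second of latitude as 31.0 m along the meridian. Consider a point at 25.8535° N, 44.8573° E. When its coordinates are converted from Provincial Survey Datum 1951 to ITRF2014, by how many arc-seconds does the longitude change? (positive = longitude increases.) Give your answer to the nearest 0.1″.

Δλ = 19.7″

sin φ = 0.436072, cos φ = 0.899912, sin λ = 0.705343, cos λ = 0.708866.
East component: ΔE = −sin λ·ΔX + cos λ·ΔY = −(0.705343)(-513.8) + (0.708866)(263.0) = 548.84 m.
1° of latitude spans 3600 × 31.00 = 111600 m; at latitude φ, 1° of longitude spans that × cos φ = 100430.2 m, so Δλ = 548.84 / 100430.2 × 3600 = 19.674″.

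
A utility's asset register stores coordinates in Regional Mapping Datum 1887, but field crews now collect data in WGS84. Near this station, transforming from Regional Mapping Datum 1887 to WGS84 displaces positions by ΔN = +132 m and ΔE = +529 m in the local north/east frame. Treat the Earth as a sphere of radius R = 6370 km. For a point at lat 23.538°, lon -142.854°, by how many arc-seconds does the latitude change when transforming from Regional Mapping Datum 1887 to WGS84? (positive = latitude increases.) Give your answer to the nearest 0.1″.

Δφ = 4.3″

On a sphere of radius R, 1 rad of latitude = R, so Δφ = ΔN / R = 132.0 / 6370000 = 2.0722e-05 rad = 4.274″.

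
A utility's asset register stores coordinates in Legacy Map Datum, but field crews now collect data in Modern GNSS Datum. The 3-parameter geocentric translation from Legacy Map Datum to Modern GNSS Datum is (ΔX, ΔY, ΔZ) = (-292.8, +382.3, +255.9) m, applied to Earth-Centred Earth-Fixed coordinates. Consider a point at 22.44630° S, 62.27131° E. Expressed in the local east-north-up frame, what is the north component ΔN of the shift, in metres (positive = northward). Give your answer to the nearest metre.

ΔN = 314 m

At φ = -22.44630°, λ = 62.27131°: sin φ = -0.381817, cos φ = 0.924238, sin λ = 0.885161, cos λ = 0.465285.
ΔN = −sin φ cos λ·ΔX − sin φ sin λ·ΔY + cos φ·ΔZ = −(-0.381817)(0.465285)(-292.8) − (-0.381817)(0.885161)(382.3) + (0.924238)(255.9) = 313.70 m.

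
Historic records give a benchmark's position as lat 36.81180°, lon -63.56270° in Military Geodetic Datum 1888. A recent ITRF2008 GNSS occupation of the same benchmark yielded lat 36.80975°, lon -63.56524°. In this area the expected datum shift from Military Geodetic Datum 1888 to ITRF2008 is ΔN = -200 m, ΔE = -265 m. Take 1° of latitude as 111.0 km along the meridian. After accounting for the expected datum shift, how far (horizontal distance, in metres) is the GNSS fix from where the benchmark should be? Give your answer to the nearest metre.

Observed coordinate differences: Δφ = -0.00205°, Δλ = -0.00254°.
Converting to metres (1° lat = 111000 m, cos φ = 0.800608): observed ΔN = -227.5 m, observed ΔE = -225.7 m.
Subtracting the expected shift leaves a residual of -227.5 − (-200) = -27.5 m north and -225.7 − (-265) = 39.3 m east.
Residual distance = √((-27.5)² + 39.3²) = 48.0 m.

48 m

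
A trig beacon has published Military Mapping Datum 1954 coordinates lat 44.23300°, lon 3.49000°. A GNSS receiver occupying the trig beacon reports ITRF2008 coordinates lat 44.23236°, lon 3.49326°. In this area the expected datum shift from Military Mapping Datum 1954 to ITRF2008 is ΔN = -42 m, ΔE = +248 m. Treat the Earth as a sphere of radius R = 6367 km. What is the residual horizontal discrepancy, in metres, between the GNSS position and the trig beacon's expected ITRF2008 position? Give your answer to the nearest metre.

31 m

Observed coordinate differences: Δφ = -0.00064°, Δλ = +0.00326°.
Converting to metres (1° lat = 111125 m, cos φ = 0.716509): observed ΔN = -71.1 m, observed ΔE = 259.6 m.
Subtracting the expected shift leaves a residual of -71.1 − (-42) = -29.1 m north and 259.6 − (248) = 11.6 m east.
Residual distance = √((-29.1)² + 11.6²) = 31.3 m.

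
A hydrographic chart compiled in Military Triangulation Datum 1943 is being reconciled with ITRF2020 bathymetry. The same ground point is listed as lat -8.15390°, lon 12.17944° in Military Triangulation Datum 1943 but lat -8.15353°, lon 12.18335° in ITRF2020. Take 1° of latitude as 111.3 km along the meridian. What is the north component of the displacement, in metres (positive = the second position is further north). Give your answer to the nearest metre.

Δφ = -8.15353° − -8.15390° = +0.00037°; Δλ = 12.18335° − 12.17944° = +0.00391°.
ΔN = Δφ × 111300 = 41.2 m; ΔE = Δλ × 111300 × cos(-8.15390°) = +0.00391 × 111300 × 0.989891 = 430.8 m.

ΔN = 41 m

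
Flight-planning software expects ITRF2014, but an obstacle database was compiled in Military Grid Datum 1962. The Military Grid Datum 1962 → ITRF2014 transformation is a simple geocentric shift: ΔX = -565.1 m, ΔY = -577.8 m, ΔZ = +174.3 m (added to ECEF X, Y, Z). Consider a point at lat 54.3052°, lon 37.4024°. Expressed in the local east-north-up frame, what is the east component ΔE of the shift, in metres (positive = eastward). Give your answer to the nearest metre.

ΔE = -116 m

At φ = 54.3052°, λ = 37.4024°: sin φ = 0.812136, cos φ = 0.583468, sin λ = 0.607409, cos λ = 0.794389.
ΔE = −sin λ·ΔX + cos λ·ΔY = −(0.607409)·(-565.1) + (0.794389)·(-577.8) = -115.75 m.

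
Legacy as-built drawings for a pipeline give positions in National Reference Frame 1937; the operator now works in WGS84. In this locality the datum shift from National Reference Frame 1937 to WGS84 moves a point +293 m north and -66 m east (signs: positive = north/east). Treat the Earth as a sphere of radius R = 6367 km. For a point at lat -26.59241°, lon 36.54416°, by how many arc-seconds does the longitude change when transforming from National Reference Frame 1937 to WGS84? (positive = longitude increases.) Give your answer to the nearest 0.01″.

At latitude -26.59241°, cos φ = 0.894214.
One radian of longitude at latitude φ spans R cos φ, so Δλ = ΔE / (R cos φ) = -66.0 / (6367000 × 0.894214) = -1.1592e-05 rad = -2.391″.

Δλ = -2.39″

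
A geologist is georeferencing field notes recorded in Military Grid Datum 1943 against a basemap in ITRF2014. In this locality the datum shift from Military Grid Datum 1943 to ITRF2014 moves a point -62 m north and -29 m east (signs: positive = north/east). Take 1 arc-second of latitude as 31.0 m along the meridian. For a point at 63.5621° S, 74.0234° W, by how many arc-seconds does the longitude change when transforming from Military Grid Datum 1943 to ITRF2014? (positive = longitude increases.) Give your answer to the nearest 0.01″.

At latitude -63.5621°, cos φ = 0.445228.
1″ of longitude at this latitude = 31.00 × cos φ = 13.8021 m, so Δλ = -29.0 / 13.8021 = -2.101″.

Δλ = -2.10″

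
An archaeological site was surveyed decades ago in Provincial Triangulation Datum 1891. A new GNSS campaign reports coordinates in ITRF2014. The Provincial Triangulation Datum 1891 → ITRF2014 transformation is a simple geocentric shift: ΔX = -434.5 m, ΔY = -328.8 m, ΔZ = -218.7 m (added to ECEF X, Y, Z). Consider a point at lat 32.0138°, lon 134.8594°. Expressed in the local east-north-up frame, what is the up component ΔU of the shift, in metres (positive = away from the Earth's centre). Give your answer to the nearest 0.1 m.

The local up (radial) axis is (cos φ cos λ, cos φ sin λ, sin φ), giving ΔU = 259.873 − 197.622 − 115.938 = -53.69 m.

ΔU = -53.7 m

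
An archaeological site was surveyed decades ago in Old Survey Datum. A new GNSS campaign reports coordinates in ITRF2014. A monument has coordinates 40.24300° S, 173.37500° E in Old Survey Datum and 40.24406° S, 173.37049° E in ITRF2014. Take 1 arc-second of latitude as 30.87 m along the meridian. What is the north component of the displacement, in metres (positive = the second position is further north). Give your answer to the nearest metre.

ΔN = -118 m

Δφ = -40.24406° − -40.24300° = -0.00106°; Δλ = 173.37049° − 173.37500° = -0.00451°.
1° of latitude = 3600 × 30.87 = 111132 m.
ΔN = Δφ × 111132 = -117.8 m; ΔE = Δλ × 111132 × cos(-40.24300°) = -0.00451 × 111132 × 0.763311 = -382.6 m.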